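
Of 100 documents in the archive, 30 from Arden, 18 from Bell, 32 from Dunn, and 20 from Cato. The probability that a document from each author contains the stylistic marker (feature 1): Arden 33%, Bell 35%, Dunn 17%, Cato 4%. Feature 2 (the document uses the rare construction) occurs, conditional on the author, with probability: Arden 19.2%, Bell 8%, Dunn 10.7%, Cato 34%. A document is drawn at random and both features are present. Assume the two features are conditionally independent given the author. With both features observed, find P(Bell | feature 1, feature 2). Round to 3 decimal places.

Unnormalized posteriors (prior × likelihood):
  Arden: 0.3 × 0.33 × 0.192 = 0.019008
  Bell: 0.18 × 0.35 × 0.08 = 0.00504
  Dunn: 0.32 × 0.17 × 0.107 = 0.0058208
  Cato: 0.2 × 0.04 × 0.34 = 0.00272
Normalizing constant = 0.0325888.
P(Bell | evidence) = 0.00504 / 0.0325888 ≈ 0.155.

0.155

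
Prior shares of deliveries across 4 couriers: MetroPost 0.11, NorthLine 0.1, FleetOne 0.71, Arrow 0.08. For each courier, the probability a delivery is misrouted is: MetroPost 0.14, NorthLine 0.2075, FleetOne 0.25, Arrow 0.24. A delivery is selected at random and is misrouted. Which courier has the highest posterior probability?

FleetOne

Unnormalized posteriors (prior × likelihood):
  MetroPost: 0.11 × 0.14 = 0.0154
  NorthLine: 0.1 × 0.2075 = 0.02075
  FleetOne: 0.71 × 0.25 = 0.1775
  Arrow: 0.08 × 0.24 = 0.0192
Sum = 0.23285.
Largest term belongs to FleetOne, so FleetOne is most probable.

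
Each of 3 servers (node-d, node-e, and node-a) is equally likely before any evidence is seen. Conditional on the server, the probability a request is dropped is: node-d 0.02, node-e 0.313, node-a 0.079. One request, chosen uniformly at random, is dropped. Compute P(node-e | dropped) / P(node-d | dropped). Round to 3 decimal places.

15.650

With a uniform prior (1/3 each), posterior ∝ likelihood:
  node-d: 0.02
  node-e: 0.313
  node-a: 0.079
Total = 0.412.
The ratio is 0.313 / 0.02 (the normalizer cancels) = 15.650.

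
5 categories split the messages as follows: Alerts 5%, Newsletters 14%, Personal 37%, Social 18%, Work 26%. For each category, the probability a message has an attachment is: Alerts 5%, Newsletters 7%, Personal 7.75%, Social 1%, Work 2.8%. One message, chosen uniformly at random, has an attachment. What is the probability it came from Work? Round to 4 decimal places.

By Bayes' rule, posterior ∝ prior × likelihood:
  Alerts: 0.05 × 0.05 = 0.0025
  Newsletters: 0.14 × 0.07 = 0.0098
  Personal: 0.37 × 0.0775 = 0.028675
  Social: 0.18 × 0.01 = 0.0018
  Work: 0.26 × 0.028 = 0.00728
Total = 0.050055.
P(Work | evidence) = 0.00728 / 0.050055 ≈ 0.1454.

0.1454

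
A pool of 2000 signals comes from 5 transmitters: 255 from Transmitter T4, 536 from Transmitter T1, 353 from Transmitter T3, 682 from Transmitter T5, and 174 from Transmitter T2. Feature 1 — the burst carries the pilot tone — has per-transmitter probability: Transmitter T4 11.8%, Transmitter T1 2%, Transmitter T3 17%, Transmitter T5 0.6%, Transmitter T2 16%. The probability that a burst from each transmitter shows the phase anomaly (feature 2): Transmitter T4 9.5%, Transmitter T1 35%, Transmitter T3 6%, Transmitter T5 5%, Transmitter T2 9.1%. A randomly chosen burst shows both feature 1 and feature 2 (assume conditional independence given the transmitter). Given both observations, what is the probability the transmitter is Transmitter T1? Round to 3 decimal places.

0.290

Unnormalized posteriors (prior × likelihood):
  Transmitter T4: 0.1275 × 0.118 × 0.095 = 0.001429275
  Transmitter T1: 0.268 × 0.02 × 0.35 = 0.001876
  Transmitter T3: 0.1765 × 0.17 × 0.06 = 0.0018003
  Transmitter T5: 0.341 × 0.006 × 0.05 = 0.0001023
  Transmitter T2: 0.087 × 0.16 × 0.091 = 0.00126672
Normalizing constant = 0.006474595.
P(Transmitter T1 | evidence) = 0.001876 / 0.006474595 ≈ 0.290.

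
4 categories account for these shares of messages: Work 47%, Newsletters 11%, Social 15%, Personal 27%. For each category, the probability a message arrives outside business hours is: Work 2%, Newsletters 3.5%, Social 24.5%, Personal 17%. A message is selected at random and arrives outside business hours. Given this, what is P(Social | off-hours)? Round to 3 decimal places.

0.383

Unnormalized posteriors (prior × likelihood):
  Work: 0.47 × 0.02 = 0.0094
  Newsletters: 0.11 × 0.035 = 0.00385
  Social: 0.15 × 0.245 = 0.03675
  Personal: 0.27 × 0.17 = 0.0459
Sum = 0.0959.
P(Social | evidence) = 0.03675 / 0.0959 ≈ 0.383.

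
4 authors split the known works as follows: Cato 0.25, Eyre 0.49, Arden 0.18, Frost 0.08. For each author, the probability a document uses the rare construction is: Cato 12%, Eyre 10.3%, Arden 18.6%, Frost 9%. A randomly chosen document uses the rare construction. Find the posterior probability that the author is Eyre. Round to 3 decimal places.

Compute prior × likelihood for every hypothesis:
  Cato: 0.25 × 0.12 = 0.03
  Eyre: 0.49 × 0.103 = 0.05047
  Arden: 0.18 × 0.186 = 0.03348
  Frost: 0.08 × 0.09 = 0.0072
Normalizing constant = 0.12115.
P(Eyre | evidence) = 0.05047 / 0.12115 ≈ 0.417.

0.417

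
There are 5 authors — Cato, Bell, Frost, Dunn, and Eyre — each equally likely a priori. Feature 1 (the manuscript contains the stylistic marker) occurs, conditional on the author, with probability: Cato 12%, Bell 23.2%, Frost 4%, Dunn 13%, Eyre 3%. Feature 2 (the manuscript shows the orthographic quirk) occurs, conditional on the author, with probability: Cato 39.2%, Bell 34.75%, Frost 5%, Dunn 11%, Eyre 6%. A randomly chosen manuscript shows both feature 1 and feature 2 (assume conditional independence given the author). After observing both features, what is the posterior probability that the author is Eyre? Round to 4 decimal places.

Since the prior is uniform, the posterior is proportional to the likelihood:
  Cato: 0.12 × 0.392 = 0.04704
  Bell: 0.232 × 0.3475 = 0.08062
  Frost: 0.04 × 0.05 = 0.002
  Dunn: 0.13 × 0.11 = 0.0143
  Eyre: 0.03 × 0.06 = 0.0018
Total = 0.14576.
P(Eyre | evidence) = 0.0018 / 0.14576 ≈ 0.0123.

0.0123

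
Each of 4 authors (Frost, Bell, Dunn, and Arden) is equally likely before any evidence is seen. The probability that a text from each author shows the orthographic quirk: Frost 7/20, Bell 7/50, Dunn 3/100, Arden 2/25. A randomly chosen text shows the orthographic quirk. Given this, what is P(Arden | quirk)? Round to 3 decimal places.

0.133

With a uniform prior (1/4 each), posterior ∝ likelihood:
  Frost: 0.35
  Bell: 0.14
  Dunn: 0.03
  Arden: 0.08
Total = 0.6.
P(Arden | evidence) = 0.08 / 0.6 ≈ 0.133.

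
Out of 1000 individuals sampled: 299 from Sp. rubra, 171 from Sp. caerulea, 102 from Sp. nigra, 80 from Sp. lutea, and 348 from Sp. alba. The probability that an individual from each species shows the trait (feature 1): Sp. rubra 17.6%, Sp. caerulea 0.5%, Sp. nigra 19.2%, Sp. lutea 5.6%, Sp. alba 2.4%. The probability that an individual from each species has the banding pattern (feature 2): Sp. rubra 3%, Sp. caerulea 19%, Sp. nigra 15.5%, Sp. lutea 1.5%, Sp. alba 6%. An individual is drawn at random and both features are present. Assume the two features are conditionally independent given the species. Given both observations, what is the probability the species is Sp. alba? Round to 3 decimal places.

0.094

Compute prior × likelihood for every hypothesis:
  Sp. rubra: 0.299 × 0.176 × 0.03 = 0.00157872
  Sp. caerulea: 0.171 × 0.005 × 0.19 = 0.00016245
  Sp. nigra: 0.102 × 0.192 × 0.155 = 0.00303552
  Sp. lutea: 0.08 × 0.056 × 0.015 = 0.0000672
  Sp. alba: 0.348 × 0.024 × 0.06 = 0.00050112
Normalizing constant = 0.00534501.
P(Sp. alba | evidence) = 0.00050112 / 0.00534501 ≈ 0.094.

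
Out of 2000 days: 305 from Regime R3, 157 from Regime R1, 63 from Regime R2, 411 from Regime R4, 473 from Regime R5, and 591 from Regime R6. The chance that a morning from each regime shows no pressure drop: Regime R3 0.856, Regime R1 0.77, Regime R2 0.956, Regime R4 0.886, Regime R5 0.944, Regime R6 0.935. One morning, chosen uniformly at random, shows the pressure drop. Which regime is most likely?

Taking complements, P(drop | each) = Regime R3 0.144, Regime R1 0.23, Regime R2 0.044, Regime R4 0.114, Regime R5 0.056, Regime R6 0.065.
Prior × likelihood for each hypothesis:
  Regime R3: 0.1525 × 0.144 = 0.02196
  Regime R1: 0.0785 × 0.23 = 0.018055
  Regime R2: 0.0315 × 0.044 = 0.001386
  Regime R4: 0.2055 × 0.114 = 0.023427
  Regime R5: 0.2365 × 0.056 = 0.013244
  Regime R6: 0.2955 × 0.065 = 0.0192075
Total = 0.0972795.
Largest term belongs to Regime R4, so Regime R4 is most probable.

Regime R4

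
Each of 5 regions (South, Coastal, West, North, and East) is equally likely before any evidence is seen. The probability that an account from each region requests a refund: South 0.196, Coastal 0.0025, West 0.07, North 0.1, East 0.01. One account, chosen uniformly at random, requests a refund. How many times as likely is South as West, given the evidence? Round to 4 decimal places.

With a uniform prior (1/5 each), posterior ∝ likelihood:
  South: 0.196
  Coastal: 0.0025
  West: 0.07
  North: 0.1
  East: 0.01
Sum = 0.3785.
The ratio is 0.196 / 0.07 (the normalizer cancels) = 2.8000.

2.8000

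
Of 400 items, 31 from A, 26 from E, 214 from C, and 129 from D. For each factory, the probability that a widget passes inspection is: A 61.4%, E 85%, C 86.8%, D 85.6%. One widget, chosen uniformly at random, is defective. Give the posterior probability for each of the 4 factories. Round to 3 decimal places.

Taking complements, P(defective | each) = A 0.386, E 0.15, C 0.132, D 0.144.
Prior × likelihood for each hypothesis:
  A: 0.0775 × 0.386 = 0.029915
  E: 0.065 × 0.15 = 0.00975
  C: 0.535 × 0.132 = 0.07062
  D: 0.3225 × 0.144 = 0.04644
Total = 0.156725.
P(A | defective) = 0.029915/0.156725 ≈ 0.191
P(E | defective) = 0.00975/0.156725 ≈ 0.062
P(C | defective) = 0.07062/0.156725 ≈ 0.451
P(D | defective) = 0.04644/0.156725 ≈ 0.296

A 0.191, E 0.062, C 0.451, D 0.296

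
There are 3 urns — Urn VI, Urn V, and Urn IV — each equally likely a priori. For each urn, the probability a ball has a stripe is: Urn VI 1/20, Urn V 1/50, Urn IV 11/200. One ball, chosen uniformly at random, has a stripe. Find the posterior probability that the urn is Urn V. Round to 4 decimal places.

0.1600

Since the prior is uniform, the posterior is proportional to the likelihood:
  Urn VI: 0.05
  Urn V: 0.02
  Urn IV: 0.055
Normalizing constant = 0.125.
P(Urn V | evidence) = 0.02 / 0.125 ≈ 0.1600.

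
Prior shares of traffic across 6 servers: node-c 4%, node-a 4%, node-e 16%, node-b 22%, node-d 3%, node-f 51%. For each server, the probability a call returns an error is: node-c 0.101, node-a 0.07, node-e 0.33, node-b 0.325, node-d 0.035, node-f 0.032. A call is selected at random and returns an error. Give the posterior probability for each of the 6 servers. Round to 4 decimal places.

By Bayes' rule, posterior ∝ prior × likelihood:
  node-c: 0.04 × 0.101 = 0.00404
  node-a: 0.04 × 0.07 = 0.0028
  node-e: 0.16 × 0.33 = 0.0528
  node-b: 0.22 × 0.325 = 0.0715
  node-d: 0.03 × 0.035 = 0.00105
  node-f: 0.51 × 0.032 = 0.01632
Normalizing constant = 0.14851.
P(node-c | error) = 0.00404/0.14851 ≈ 0.0272
P(node-a | error) = 0.0028/0.14851 ≈ 0.0189
P(node-e | error) = 0.0528/0.14851 ≈ 0.3555
P(node-b | error) = 0.0715/0.14851 ≈ 0.4814
P(node-d | error) = 0.00105/0.14851 ≈ 0.0071
P(node-f | error) = 0.01632/0.14851 ≈ 0.1099

node-c 0.0272, node-a 0.0189, node-e 0.3555, node-b 0.4814, node-d 0.0071, node-f 0.1099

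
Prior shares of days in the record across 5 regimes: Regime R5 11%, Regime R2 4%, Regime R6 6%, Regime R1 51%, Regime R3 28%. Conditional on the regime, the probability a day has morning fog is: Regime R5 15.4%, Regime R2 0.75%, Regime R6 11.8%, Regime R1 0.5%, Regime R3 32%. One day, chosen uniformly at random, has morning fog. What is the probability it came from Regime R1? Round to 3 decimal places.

Prior × likelihood for each hypothesis:
  Regime R5: 0.11 × 0.154 = 0.01694
  Regime R2: 0.04 × 0.0075 = 0.0003
  Regime R6: 0.06 × 0.118 = 0.00708
  Regime R1: 0.51 × 0.005 = 0.00255
  Regime R3: 0.28 × 0.32 = 0.0896
Normalizing constant = 0.11647.
P(Regime R1 | evidence) = 0.00255 / 0.11647 ≈ 0.022.

0.022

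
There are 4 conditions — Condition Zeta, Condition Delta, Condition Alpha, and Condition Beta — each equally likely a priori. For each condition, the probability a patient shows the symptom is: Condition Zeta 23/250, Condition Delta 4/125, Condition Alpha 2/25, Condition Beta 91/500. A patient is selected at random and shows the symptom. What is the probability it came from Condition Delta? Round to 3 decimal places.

With a uniform prior (1/4 each), posterior ∝ likelihood:
  Condition Zeta: 0.092
  Condition Delta: 0.032
  Condition Alpha: 0.08
  Condition Beta: 0.182
Total = 0.386.
P(Condition Delta | evidence) = 0.032 / 0.386 ≈ 0.083.

0.083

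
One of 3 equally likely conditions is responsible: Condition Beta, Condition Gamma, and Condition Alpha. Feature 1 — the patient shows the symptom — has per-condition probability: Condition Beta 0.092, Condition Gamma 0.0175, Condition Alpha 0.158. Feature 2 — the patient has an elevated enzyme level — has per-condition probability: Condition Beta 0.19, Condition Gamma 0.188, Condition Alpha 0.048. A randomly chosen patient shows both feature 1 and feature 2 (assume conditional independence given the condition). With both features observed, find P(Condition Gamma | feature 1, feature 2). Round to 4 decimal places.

With a uniform prior (1/3 each), posterior ∝ likelihood:
  Condition Beta: 0.092 × 0.19 = 0.01748
  Condition Gamma: 0.0175 × 0.188 = 0.00329
  Condition Alpha: 0.158 × 0.048 = 0.007584
Total = 0.028354.
P(Condition Gamma | evidence) = 0.00329 / 0.028354 ≈ 0.1160.

0.1160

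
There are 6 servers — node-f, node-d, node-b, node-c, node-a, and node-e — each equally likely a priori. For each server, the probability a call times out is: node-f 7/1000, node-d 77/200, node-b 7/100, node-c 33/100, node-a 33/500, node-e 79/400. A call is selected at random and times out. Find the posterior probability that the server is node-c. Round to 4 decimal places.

0.3126

Since the prior is uniform, the posterior is proportional to the likelihood:
  node-f: 0.007
  node-d: 0.385
  node-b: 0.07
  node-c: 0.33
  node-a: 0.066
  node-e: 0.1975
Total = 1.0555.
P(node-c | evidence) = 0.33 / 1.0555 ≈ 0.3126.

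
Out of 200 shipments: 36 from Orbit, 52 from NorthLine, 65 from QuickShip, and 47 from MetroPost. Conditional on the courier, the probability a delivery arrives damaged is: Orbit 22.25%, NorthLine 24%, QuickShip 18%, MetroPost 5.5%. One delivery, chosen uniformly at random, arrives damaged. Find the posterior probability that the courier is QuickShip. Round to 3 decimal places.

0.336

Unnormalized posteriors (prior × likelihood):
  Orbit: 0.18 × 0.2225 = 0.04005
  NorthLine: 0.26 × 0.24 = 0.0624
  QuickShip: 0.325 × 0.18 = 0.0585
  MetroPost: 0.235 × 0.055 = 0.012925
Total = 0.173875.
P(QuickShip | evidence) = 0.0585 / 0.173875 ≈ 0.336.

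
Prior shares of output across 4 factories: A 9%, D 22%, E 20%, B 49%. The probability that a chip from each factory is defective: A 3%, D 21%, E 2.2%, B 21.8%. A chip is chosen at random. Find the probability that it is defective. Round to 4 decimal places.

0.1601

Prior × likelihood for each hypothesis:
  A: 0.09 × 0.03 = 0.0027
  D: 0.22 × 0.21 = 0.0462
  E: 0.2 × 0.022 = 0.0044
  B: 0.49 × 0.218 = 0.10682
P(defective) = 0.0027 + 0.0462 + 0.0044 + 0.10682 = 0.16012 → 0.1601.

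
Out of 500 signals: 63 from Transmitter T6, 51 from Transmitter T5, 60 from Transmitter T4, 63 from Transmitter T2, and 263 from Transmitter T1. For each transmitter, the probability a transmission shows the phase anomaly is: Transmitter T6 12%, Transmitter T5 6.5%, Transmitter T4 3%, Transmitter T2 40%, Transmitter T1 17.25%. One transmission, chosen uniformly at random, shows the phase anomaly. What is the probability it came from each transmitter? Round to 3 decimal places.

Transmitter T6 0.091, Transmitter T5 0.040, Transmitter T4 0.022, Transmitter T2 0.303, Transmitter T1 0.545

By Bayes' rule, posterior ∝ prior × likelihood:
  Transmitter T6: 0.126 × 0.12 = 0.01512
  Transmitter T5: 0.102 × 0.065 = 0.00663
  Transmitter T4: 0.12 × 0.03 = 0.0036
  Transmitter T2: 0.126 × 0.4 = 0.0504
  Transmitter T1: 0.526 × 0.1725 = 0.090735
Normalizing constant = 0.166485.
P(Transmitter T6 | anomaly) = 0.01512/0.166485 ≈ 0.091
P(Transmitter T5 | anomaly) = 0.00663/0.166485 ≈ 0.040
P(Transmitter T4 | anomaly) = 0.0036/0.166485 ≈ 0.022
P(Transmitter T2 | anomaly) = 0.0504/0.166485 ≈ 0.303
P(Transmitter T1 | anomaly) = 0.090735/0.166485 ≈ 0.545
(Check: 0.091+0.040+0.022+0.303+0.545 = 1.001.)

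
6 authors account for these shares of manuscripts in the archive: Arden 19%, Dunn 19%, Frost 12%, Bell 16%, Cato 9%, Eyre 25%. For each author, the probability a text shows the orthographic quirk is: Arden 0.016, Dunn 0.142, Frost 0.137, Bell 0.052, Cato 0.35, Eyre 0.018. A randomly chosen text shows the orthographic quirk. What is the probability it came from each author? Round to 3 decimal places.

Prior × likelihood for each hypothesis:
  Arden: 0.19 × 0.016 = 0.00304
  Dunn: 0.19 × 0.142 = 0.02698
  Frost: 0.12 × 0.137 = 0.01644
  Bell: 0.16 × 0.052 = 0.00832
  Cato: 0.09 × 0.35 = 0.0315
  Eyre: 0.25 × 0.018 = 0.0045
Normalizing constant = 0.09078.
P(Arden | quirk) = 0.00304/0.09078 ≈ 0.033
P(Dunn | quirk) = 0.02698/0.09078 ≈ 0.297
P(Frost | quirk) = 0.01644/0.09078 ≈ 0.181
P(Bell | quirk) = 0.00832/0.09078 ≈ 0.092
P(Cato | quirk) = 0.0315/0.09078 ≈ 0.347
P(Eyre | quirk) = 0.0045/0.09078 ≈ 0.050
(Check: 0.033+0.297+0.181+0.092+0.347+0.050 = 1.000.)

Arden 0.033, Dunn 0.297, Frost 0.181, Bell 0.092, Cato 0.347, Eyre 0.050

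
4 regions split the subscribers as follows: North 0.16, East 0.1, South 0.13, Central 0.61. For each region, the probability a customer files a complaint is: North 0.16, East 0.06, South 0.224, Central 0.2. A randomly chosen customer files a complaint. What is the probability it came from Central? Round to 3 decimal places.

Unnormalized posteriors (prior × likelihood):
  North: 0.16 × 0.16 = 0.0256
  East: 0.1 × 0.06 = 0.006
  South: 0.13 × 0.224 = 0.02912
  Central: 0.61 × 0.2 = 0.122
Sum = 0.18272.
P(Central | evidence) = 0.122 / 0.18272 ≈ 0.668.

0.668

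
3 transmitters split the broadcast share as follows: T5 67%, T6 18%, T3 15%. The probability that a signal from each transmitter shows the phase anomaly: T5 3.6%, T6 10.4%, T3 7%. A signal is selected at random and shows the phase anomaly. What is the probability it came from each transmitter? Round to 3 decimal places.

Unnormalized posteriors (prior × likelihood):
  T5: 0.67 × 0.036 = 0.02412
  T6: 0.18 × 0.104 = 0.01872
  T3: 0.15 × 0.07 = 0.0105
Normalizing constant = 0.05334.
P(T5 | anomaly) = 0.02412/0.05334 ≈ 0.452
P(T6 | anomaly) = 0.01872/0.05334 ≈ 0.351
P(T3 | anomaly) = 0.0105/0.05334 ≈ 0.197

T5 0.452, T6 0.351, T3 0.197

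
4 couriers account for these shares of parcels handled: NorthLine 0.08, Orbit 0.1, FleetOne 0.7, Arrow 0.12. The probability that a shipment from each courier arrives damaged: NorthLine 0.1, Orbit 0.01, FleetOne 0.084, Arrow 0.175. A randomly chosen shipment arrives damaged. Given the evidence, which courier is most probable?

Compute prior × likelihood for every hypothesis:
  NorthLine: 0.08 × 0.1 = 0.008
  Orbit: 0.1 × 0.01 = 0.001
  FleetOne: 0.7 × 0.084 = 0.0588
  Arrow: 0.12 × 0.175 = 0.021
Total = 0.0888.
Largest term belongs to FleetOne, so FleetOne is most probable.

FleetOne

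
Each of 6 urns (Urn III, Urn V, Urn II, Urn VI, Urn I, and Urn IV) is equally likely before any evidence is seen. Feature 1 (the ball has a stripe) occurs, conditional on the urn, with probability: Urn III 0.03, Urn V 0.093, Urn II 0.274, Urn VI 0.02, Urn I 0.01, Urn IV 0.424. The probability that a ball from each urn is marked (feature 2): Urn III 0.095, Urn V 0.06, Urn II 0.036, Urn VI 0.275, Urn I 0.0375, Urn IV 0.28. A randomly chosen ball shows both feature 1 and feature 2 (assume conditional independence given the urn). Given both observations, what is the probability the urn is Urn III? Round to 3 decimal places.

With a uniform prior (1/6 each), posterior ∝ likelihood:
  Urn III: 0.03 × 0.095 = 0.00285
  Urn V: 0.093 × 0.06 = 0.00558
  Urn II: 0.274 × 0.036 = 0.009864
  Urn VI: 0.02 × 0.275 = 0.0055
  Urn I: 0.01 × 0.0375 = 0.000375
  Urn IV: 0.424 × 0.28 = 0.11872
Normalizing constant = 0.142889.
P(Urn III | evidence) = 0.00285 / 0.142889 ≈ 0.020.

0.020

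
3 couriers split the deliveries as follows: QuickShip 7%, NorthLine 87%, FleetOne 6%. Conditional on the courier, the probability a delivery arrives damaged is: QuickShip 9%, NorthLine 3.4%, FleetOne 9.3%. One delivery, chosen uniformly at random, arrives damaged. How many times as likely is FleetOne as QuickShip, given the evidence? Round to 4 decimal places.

Compute prior × likelihood for every hypothesis:
  QuickShip: 0.07 × 0.09 = 0.0063
  NorthLine: 0.87 × 0.034 = 0.02958
  FleetOne: 0.06 × 0.093 = 0.00558
Normalizing constant = 0.04146.
The ratio is 0.00558 / 0.0063 (the normalizer cancels) = 0.8857.

0.8857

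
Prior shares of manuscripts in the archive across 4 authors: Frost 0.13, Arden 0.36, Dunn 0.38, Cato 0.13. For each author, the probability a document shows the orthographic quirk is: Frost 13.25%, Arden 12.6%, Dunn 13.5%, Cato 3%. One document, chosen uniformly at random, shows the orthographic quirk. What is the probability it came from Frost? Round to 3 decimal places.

0.146

Unnormalized posteriors (prior × likelihood):
  Frost: 0.13 × 0.1325 = 0.017225
  Arden: 0.36 × 0.126 = 0.04536
  Dunn: 0.38 × 0.135 = 0.0513
  Cato: 0.13 × 0.03 = 0.0039
Normalizing constant = 0.117785.
P(Frost | evidence) = 0.017225 / 0.117785 ≈ 0.146.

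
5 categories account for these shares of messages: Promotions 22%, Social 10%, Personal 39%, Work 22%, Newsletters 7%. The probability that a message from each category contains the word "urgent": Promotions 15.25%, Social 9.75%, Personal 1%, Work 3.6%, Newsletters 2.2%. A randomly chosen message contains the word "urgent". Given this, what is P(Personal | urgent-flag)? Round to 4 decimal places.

Prior × likelihood for each hypothesis:
  Promotions: 0.22 × 0.1525 = 0.03355
  Social: 0.1 × 0.0975 = 0.00975
  Personal: 0.39 × 0.01 = 0.0039
  Work: 0.22 × 0.036 = 0.00792
  Newsletters: 0.07 × 0.022 = 0.00154
Sum = 0.05666.
P(Personal | evidence) = 0.0039 / 0.05666 ≈ 0.0688.

0.0688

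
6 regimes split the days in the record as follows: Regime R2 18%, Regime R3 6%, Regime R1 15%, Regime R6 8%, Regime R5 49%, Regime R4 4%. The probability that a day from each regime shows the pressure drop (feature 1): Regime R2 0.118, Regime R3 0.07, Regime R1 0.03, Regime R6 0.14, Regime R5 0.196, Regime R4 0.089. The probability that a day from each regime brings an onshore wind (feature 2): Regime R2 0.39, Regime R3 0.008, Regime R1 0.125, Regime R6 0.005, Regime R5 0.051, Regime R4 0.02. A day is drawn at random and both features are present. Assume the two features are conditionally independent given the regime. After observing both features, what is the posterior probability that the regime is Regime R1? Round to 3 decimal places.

Compute prior × likelihood for every hypothesis:
  Regime R2: 0.18 × 0.118 × 0.39 = 0.0082836
  Regime R3: 0.06 × 0.07 × 0.008 = 0.0000336
  Regime R1: 0.15 × 0.03 × 0.125 = 0.0005625
  Regime R6: 0.08 × 0.14 × 0.005 = 0.000056
  Regime R5: 0.49 × 0.196 × 0.051 = 0.00489804
  Regime R4: 0.04 × 0.089 × 0.02 = 0.0000712
Total = 0.01390494.
P(Regime R1 | evidence) = 0.0005625 / 0.01390494 ≈ 0.040.

0.040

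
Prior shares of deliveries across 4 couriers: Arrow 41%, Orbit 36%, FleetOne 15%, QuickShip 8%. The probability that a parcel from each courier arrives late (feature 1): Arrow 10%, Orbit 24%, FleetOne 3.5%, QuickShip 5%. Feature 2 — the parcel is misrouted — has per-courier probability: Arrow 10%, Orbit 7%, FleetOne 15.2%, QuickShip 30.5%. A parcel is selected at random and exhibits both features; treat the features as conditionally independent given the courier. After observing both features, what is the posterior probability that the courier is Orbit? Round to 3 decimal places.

0.497

Compute prior × likelihood for every hypothesis:
  Arrow: 0.41 × 0.1 × 0.1 = 0.0041
  Orbit: 0.36 × 0.24 × 0.07 = 0.006048
  FleetOne: 0.15 × 0.035 × 0.152 = 0.000798
  QuickShip: 0.08 × 0.05 × 0.305 = 0.00122
Total = 0.012166.
P(Orbit | evidence) = 0.006048 / 0.012166 ≈ 0.497.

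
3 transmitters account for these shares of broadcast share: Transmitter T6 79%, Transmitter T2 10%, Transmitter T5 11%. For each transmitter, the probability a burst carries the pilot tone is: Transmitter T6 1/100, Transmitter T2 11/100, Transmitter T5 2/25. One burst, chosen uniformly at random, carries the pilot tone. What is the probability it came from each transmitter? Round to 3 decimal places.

Prior × likelihood for each hypothesis:
  Transmitter T6: 0.79 × 0.01 = 0.0079
  Transmitter T2: 0.1 × 0.11 = 0.011
  Transmitter T5: 0.11 × 0.08 = 0.0088
Normalizing constant = 0.0277.
P(Transmitter T6 | pilot) = 0.0079/0.0277 ≈ 0.285
P(Transmitter T2 | pilot) = 0.011/0.0277 ≈ 0.397
P(Transmitter T5 | pilot) = 0.0088/0.0277 ≈ 0.318

Transmitter T6 0.285, Transmitter T2 0.397, Transmitter T5 0.318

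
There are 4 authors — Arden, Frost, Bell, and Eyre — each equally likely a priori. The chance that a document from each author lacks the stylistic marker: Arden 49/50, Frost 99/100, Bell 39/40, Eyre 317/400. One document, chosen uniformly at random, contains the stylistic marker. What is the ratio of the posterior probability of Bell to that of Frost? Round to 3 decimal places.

2.500

Taking complements, P(marker | each) = Arden 0.02, Frost 0.01, Bell 0.025, Eyre 0.2075.
Since the prior is uniform, the posterior is proportional to the likelihood:
  Arden: 0.02
  Frost: 0.01
  Bell: 0.025
  Eyre: 0.2075
Normalizing constant = 0.2625.
The ratio is 0.025 / 0.01 (the normalizer cancels) = 2.500.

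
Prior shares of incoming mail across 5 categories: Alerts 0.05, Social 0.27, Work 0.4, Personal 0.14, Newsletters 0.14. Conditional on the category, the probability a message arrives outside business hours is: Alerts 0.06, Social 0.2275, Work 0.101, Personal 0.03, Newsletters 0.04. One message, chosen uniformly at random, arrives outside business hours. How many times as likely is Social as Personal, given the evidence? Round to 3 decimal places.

14.625

By Bayes' rule, posterior ∝ prior × likelihood:
  Alerts: 0.05 × 0.06 = 0.003
  Social: 0.27 × 0.2275 = 0.061425
  Work: 0.4 × 0.101 = 0.0404
  Personal: 0.14 × 0.03 = 0.0042
  Newsletters: 0.14 × 0.04 = 0.0056
Normalizing constant = 0.114625.
The ratio is 0.061425 / 0.0042 (the normalizer cancels) = 14.625.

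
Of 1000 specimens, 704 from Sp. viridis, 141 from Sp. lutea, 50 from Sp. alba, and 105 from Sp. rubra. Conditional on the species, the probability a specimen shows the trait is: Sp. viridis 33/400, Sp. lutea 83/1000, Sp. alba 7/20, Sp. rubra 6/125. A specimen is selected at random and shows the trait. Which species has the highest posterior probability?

Prior × likelihood for each hypothesis:
  Sp. viridis: 0.704 × 0.0825 = 0.05808
  Sp. lutea: 0.141 × 0.083 = 0.011703
  Sp. alba: 0.05 × 0.35 = 0.0175
  Sp. rubra: 0.105 × 0.048 = 0.00504
Normalizing constant = 0.092323.
Largest term belongs to Sp. viridis, so Sp. viridis is most probable.

Sp. viridis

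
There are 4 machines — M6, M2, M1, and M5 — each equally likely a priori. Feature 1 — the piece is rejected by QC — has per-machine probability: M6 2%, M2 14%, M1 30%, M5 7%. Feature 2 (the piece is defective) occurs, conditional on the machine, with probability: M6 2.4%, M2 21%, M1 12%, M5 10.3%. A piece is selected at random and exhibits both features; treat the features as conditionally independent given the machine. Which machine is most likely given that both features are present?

Since the prior is uniform, the posterior is proportional to the likelihood:
  M6: 0.02 × 0.024 = 0.00048
  M2: 0.14 × 0.21 = 0.0294
  M1: 0.3 × 0.12 = 0.036
  M5: 0.07 × 0.103 = 0.00721
Sum = 0.07309.
Largest term belongs to M1, so M1 is most probable.

M1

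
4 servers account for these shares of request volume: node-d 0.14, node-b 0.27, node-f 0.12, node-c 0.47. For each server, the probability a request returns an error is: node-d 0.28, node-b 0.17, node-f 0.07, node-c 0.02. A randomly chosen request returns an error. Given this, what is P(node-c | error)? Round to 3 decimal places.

Compute prior × likelihood for every hypothesis:
  node-d: 0.14 × 0.28 = 0.0392
  node-b: 0.27 × 0.17 = 0.0459
  node-f: 0.12 × 0.07 = 0.0084
  node-c: 0.47 × 0.02 = 0.0094
Total = 0.1029.
P(node-c | evidence) = 0.0094 / 0.1029 ≈ 0.091.

0.091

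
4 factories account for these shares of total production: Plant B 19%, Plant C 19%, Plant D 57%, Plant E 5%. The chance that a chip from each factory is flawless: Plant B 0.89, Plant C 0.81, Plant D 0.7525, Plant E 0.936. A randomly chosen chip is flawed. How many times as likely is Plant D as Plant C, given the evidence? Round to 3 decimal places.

3.908

Taking complements, P(flawed | each) = Plant B 0.11, Plant C 0.19, Plant D 0.2475, Plant E 0.064.
Prior × likelihood for each hypothesis:
  Plant B: 0.19 × 0.11 = 0.0209
  Plant C: 0.19 × 0.19 = 0.0361
  Plant D: 0.57 × 0.2475 = 0.141075
  Plant E: 0.05 × 0.064 = 0.0032
Sum = 0.201275.
The ratio is 0.141075 / 0.0361 (the normalizer cancels) = 3.908.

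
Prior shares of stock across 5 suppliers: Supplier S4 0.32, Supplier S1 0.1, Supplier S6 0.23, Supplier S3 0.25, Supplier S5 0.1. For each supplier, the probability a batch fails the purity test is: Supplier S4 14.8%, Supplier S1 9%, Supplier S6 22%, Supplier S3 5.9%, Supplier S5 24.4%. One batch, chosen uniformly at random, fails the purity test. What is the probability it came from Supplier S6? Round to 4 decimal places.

0.3463

By Bayes' rule, posterior ∝ prior × likelihood:
  Supplier S4: 0.32 × 0.148 = 0.04736
  Supplier S1: 0.1 × 0.09 = 0.009
  Supplier S6: 0.23 × 0.22 = 0.0506
  Supplier S3: 0.25 × 0.059 = 0.01475
  Supplier S5: 0.1 × 0.244 = 0.0244
Normalizing constant = 0.14611.
P(Supplier S6 | evidence) = 0.0506 / 0.14611 ≈ 0.3463.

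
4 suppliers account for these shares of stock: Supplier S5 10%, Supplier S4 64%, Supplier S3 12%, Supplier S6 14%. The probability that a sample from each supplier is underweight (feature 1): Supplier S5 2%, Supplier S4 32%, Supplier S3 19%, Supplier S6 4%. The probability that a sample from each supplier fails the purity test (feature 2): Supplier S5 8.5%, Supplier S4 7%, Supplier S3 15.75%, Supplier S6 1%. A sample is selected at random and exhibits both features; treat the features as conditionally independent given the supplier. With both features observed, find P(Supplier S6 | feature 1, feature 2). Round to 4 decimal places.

0.0031

Compute prior × likelihood for every hypothesis:
  Supplier S5: 0.1 × 0.02 × 0.085 = 0.00017
  Supplier S4: 0.64 × 0.32 × 0.07 = 0.014336
  Supplier S3: 0.12 × 0.19 × 0.1575 = 0.003591
  Supplier S6: 0.14 × 0.04 × 0.01 = 0.000056
Sum = 0.018153.
P(Supplier S6 | evidence) = 0.000056 / 0.018153 ≈ 0.0031.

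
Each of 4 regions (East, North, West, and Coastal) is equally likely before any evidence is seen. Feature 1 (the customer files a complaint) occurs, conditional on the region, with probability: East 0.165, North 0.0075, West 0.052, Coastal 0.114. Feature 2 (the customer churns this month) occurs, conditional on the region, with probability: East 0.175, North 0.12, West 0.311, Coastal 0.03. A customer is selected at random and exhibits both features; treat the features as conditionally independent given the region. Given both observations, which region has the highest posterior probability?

With a uniform prior (1/4 each), posterior ∝ likelihood:
  East: 0.165 × 0.175 = 0.028875
  North: 0.0075 × 0.12 = 0.0009
  West: 0.052 × 0.311 = 0.016172
  Coastal: 0.114 × 0.03 = 0.00342
Normalizing constant = 0.049367.
Largest term belongs to East, so East is most probable.

East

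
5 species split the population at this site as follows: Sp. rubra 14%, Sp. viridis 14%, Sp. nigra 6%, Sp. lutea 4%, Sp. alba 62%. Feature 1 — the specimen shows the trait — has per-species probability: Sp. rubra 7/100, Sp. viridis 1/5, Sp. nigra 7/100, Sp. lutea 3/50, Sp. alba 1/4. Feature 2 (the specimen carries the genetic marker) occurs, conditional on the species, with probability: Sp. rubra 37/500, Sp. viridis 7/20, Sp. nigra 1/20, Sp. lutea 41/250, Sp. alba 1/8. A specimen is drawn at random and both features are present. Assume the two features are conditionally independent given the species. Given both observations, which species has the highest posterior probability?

Compute prior × likelihood for every hypothesis:
  Sp. rubra: 0.14 × 0.07 × 0.074 = 0.0007252
  Sp. viridis: 0.14 × 0.2 × 0.35 = 0.0098
  Sp. nigra: 0.06 × 0.07 × 0.05 = 0.00021
  Sp. lutea: 0.04 × 0.06 × 0.164 = 0.0003936
  Sp. alba: 0.62 × 0.25 × 0.125 = 0.019375
Sum = 0.0305038.
Largest term belongs to Sp. alba, so Sp. alba is most probable.

Sp. alba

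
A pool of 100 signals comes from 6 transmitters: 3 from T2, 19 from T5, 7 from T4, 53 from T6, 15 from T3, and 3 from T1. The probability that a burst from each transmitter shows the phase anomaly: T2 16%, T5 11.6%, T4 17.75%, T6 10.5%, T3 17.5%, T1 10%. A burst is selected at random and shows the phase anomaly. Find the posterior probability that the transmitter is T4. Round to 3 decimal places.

0.100

Prior × likelihood for each hypothesis:
  T2: 0.03 × 0.16 = 0.0048
  T5: 0.19 × 0.116 = 0.02204
  T4: 0.07 × 0.1775 = 0.012425
  T6: 0.53 × 0.105 = 0.05565
  T3: 0.15 × 0.175 = 0.02625
  T1: 0.03 × 0.1 = 0.003
Total = 0.124165.
P(T4 | evidence) = 0.012425 / 0.124165 ≈ 0.100.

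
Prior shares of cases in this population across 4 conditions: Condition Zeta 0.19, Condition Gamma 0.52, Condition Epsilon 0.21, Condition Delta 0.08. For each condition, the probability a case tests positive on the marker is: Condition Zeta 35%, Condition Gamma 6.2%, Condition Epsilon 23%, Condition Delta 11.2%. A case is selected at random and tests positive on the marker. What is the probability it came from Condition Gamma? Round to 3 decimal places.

Compute prior × likelihood for every hypothesis:
  Condition Zeta: 0.19 × 0.35 = 0.0665
  Condition Gamma: 0.52 × 0.062 = 0.03224
  Condition Epsilon: 0.21 × 0.23 = 0.0483
  Condition Delta: 0.08 × 0.112 = 0.00896
Sum = 0.156.
P(Condition Gamma | evidence) = 0.03224 / 0.156 ≈ 0.207.

0.207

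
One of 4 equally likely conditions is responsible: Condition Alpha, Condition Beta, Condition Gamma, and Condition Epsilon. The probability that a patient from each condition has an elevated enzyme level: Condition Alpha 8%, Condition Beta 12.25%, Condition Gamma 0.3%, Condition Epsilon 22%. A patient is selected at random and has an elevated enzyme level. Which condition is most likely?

Since the prior is uniform, the posterior is proportional to the likelihood:
  Condition Alpha: 0.08
  Condition Beta: 0.1225
  Condition Gamma: 0.003
  Condition Epsilon: 0.22
Normalizing constant = 0.4255.
Largest term belongs to Condition Epsilon, so Condition Epsilon is most probable.

Condition Epsilon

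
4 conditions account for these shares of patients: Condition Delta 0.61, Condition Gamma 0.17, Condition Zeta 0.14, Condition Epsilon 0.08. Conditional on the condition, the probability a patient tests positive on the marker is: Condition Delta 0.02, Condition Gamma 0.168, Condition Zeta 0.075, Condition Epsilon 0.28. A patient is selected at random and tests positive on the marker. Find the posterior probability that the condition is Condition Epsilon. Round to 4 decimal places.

0.3041

Unnormalized posteriors (prior × likelihood):
  Condition Delta: 0.61 × 0.02 = 0.0122
  Condition Gamma: 0.17 × 0.168 = 0.02856
  Condition Zeta: 0.14 × 0.075 = 0.0105
  Condition Epsilon: 0.08 × 0.28 = 0.0224
Normalizing constant = 0.07366.
P(Condition Epsilon | evidence) = 0.0224 / 0.07366 ≈ 0.3041.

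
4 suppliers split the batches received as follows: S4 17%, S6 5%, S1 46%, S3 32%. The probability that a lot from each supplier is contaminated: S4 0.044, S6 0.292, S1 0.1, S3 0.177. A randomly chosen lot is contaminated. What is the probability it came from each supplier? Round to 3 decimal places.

S4 0.060, S6 0.117, S1 0.369, S3 0.454

Unnormalized posteriors (prior × likelihood):
  S4: 0.17 × 0.044 = 0.00748
  S6: 0.05 × 0.292 = 0.0146
  S1: 0.46 × 0.1 = 0.046
  S3: 0.32 × 0.177 = 0.05664
Sum = 0.12472.
P(S4 | contaminated) = 0.00748/0.12472 ≈ 0.060
P(S6 | contaminated) = 0.0146/0.12472 ≈ 0.117
P(S1 | contaminated) = 0.046/0.12472 ≈ 0.369
P(S3 | contaminated) = 0.05664/0.12472 ≈ 0.454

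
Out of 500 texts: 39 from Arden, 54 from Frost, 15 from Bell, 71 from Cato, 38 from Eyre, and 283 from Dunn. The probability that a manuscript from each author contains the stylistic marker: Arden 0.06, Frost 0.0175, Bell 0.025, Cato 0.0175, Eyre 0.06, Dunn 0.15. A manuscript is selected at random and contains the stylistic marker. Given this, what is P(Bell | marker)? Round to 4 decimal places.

0.0076

Prior × likelihood for each hypothesis:
  Arden: 0.078 × 0.06 = 0.00468
  Frost: 0.108 × 0.0175 = 0.00189
  Bell: 0.03 × 0.025 = 0.00075
  Cato: 0.142 × 0.0175 = 0.002485
  Eyre: 0.076 × 0.06 = 0.00456
  Dunn: 0.566 × 0.15 = 0.0849
Total = 0.099265.
P(Bell | evidence) = 0.00075 / 0.099265 ≈ 0.0076.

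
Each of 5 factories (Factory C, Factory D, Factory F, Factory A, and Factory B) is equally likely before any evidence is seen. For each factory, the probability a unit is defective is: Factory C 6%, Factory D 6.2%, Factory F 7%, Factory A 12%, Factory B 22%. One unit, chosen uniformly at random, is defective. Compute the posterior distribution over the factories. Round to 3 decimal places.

Factory C 0.113, Factory D 0.117, Factory F 0.132, Factory A 0.226, Factory B 0.414

Since the prior is uniform, the posterior is proportional to the likelihood:
  Factory C: 0.06
  Factory D: 0.062
  Factory F: 0.07
  Factory A: 0.12
  Factory B: 0.22
Normalizing constant = 0.532.
P(Factory C | defective) = 0.06/0.532 ≈ 0.113
P(Factory D | defective) = 0.062/0.532 ≈ 0.117
P(Factory F | defective) = 0.07/0.532 ≈ 0.132
P(Factory A | defective) = 0.12/0.532 ≈ 0.226
P(Factory B | defective) = 0.22/0.532 ≈ 0.414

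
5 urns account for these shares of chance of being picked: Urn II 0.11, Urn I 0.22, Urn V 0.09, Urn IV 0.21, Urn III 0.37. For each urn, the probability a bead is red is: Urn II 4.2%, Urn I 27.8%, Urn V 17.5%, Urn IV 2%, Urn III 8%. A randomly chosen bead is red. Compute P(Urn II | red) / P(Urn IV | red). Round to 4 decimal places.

Unnormalized posteriors (prior × likelihood):
  Urn II: 0.11 × 0.042 = 0.00462
  Urn I: 0.22 × 0.278 = 0.06116
  Urn V: 0.09 × 0.175 = 0.01575
  Urn IV: 0.21 × 0.02 = 0.0042
  Urn III: 0.37 × 0.08 = 0.0296
Sum = 0.11533.
The ratio is 0.00462 / 0.0042 (the normalizer cancels) = 1.1000.

1.1000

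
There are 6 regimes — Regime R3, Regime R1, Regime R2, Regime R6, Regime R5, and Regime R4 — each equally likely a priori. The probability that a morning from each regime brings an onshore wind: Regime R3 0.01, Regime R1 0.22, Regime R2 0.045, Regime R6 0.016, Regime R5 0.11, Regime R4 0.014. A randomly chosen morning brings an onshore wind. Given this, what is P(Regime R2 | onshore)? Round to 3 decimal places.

With a uniform prior (1/6 each), posterior ∝ likelihood:
  Regime R3: 0.01
  Regime R1: 0.22
  Regime R2: 0.045
  Regime R6: 0.016
  Regime R5: 0.11
  Regime R4: 0.014
Normalizing constant = 0.415.
P(Regime R2 | evidence) = 0.045 / 0.415 ≈ 0.108.

0.108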